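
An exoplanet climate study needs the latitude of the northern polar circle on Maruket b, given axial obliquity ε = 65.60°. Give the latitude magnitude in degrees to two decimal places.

The polar circle is the lowest latitude that experiences at least one full rotation of continuous daylight at the northern-summer solstice; it lies at |φ| = 90° − ε = 90° − 65.60° = 24.40°.

24.40°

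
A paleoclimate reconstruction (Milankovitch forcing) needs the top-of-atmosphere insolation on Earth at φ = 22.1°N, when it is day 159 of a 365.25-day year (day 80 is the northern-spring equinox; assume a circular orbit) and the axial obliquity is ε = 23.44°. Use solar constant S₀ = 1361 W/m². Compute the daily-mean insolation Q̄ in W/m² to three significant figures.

Q̄ ≈ 475 W/m²

Solar longitude: λ_s = 360° × (159 − 80)/365.25 = 77.864°.
sin δ = sin 23.44° × sin 77.864° = 0.38890, so δ = +22.886°.
cos H₀ = −tan(+22.1°) tan(+22.886°) = -0.1714, H₀ = 1.7431 rad.
Bracket: H₀ sin φ sin δ + cos φ cos δ sin H₀ = 1.7431×0.37622×0.38890 + 0.92653×0.92128×0.98520 = 0.255036 + 0.840960 = 1.095996.
Q̄ = (S₀/π) × [bracket] = (1361/π) × 1.095996 = 474.8 W/m².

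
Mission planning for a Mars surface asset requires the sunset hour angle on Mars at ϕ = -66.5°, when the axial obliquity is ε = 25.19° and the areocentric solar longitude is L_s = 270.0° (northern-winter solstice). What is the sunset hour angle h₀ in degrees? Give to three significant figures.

sin δ = sin 25.19° × sin 270.0° = -0.42562, so δ = -25.190°.
Sunrise equation: cos h₀ = −tan ϕ · tan δ = -1.0817 ≤ −1, so the Sun never sets (polar day) and h₀ = π.

h₀ = 180°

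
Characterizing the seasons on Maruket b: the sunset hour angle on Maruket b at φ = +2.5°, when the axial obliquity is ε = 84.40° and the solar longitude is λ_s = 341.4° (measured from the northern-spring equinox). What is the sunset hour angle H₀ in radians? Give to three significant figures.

Solar declination: sin δ = sin ε · sin λ_s = sin 84.40° × sin 341.4° = -0.31744, so δ = -18.508°.
cos H₀ = −tan φ · tan δ = −tan(+2.5°) × tan(-18.508°) = 0.0146, so H₀ = 1.5562 rad = 89.16°.

H₀ = 1.56 rad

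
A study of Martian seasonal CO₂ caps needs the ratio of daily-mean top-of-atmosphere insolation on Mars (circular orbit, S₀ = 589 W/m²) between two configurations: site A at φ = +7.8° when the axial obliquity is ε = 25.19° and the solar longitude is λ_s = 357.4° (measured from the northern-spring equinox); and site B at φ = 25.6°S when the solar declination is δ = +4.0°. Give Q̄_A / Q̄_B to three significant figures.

Q̄_A / Q̄_B ≈ 1.16

— Configuration A (φ=+7.8°):
Solar declination: sin δ = sin ε · sin λ_s = sin 25.19° × sin 357.4° = -0.01931, so δ = -1.106°.
cos H₀ = −tan(+7.8°) tan(-1.106°) = 0.0026, H₀ = 1.5682 rad.
Bracket: H₀ sin φ sin δ + cos φ cos δ sin H₀ = 1.5682×0.13572×-0.01931 + 0.99075×0.99981×1.00000 = -0.004110 + 0.990562 = 0.986452.
Q̄ = (S₀/π) × [bracket] = (589/π) × 0.986452 = 184.94 W/m².
— Configuration B (φ=-25.6°):
cos H₀ = −tan(-25.6°) tan(+4.000°) = 0.0335, H₀ = 1.5373 rad.
Bracket: H₀ sin φ sin δ + cos φ cos δ sin H₀ = 1.5373×-0.43209×0.06976 + 0.90183×0.99756×0.99944 = -0.046338 + 0.899126 = 0.852788.
Q̄ = (S₀/π) × [bracket] = (589/π) × 0.852788 = 159.88 W/m².
Ratio Q̄_A / Q̄_B = 184.94 / 159.88 = 1.157.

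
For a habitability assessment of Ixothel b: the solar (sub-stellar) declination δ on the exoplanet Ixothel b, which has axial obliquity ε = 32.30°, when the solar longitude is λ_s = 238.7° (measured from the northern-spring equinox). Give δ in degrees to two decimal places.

δ = -27.17°

sin δ = sin ε · sin λ_s = sin 32.30° × sin 238.7° = -0.456582.
δ = arcsin(-0.456582) = -27.17°.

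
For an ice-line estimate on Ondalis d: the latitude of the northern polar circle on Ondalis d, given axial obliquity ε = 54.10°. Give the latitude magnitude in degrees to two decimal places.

The polar circle is the lowest latitude that experiences at least one full rotation of continuous daylight at the northern-summer solstice; it lies at |ϕ| = 90° − ε = 90° − 54.10° = 35.90°.

35.90°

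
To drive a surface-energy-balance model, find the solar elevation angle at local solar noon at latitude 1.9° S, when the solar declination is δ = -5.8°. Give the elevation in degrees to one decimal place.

86.1°

At local noon the hour angle is zero, so the zenith angle equals |ϕ − δ| = |-1.9° − (-5.800°)| = 3.900°.
Elevation = 90° − 3.900° = 86.1°.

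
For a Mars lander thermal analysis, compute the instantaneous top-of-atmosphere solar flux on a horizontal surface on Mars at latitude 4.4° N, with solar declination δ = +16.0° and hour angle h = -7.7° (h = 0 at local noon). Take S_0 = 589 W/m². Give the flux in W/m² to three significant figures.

cos θ_z = sin ϕ sin δ + cos ϕ cos δ cos h = 0.021147 + 0.949787 = 0.970934.
Flux = S_0 · cos θ_z = 589 × 0.970934 = 571.9 W/m².

572 W/m²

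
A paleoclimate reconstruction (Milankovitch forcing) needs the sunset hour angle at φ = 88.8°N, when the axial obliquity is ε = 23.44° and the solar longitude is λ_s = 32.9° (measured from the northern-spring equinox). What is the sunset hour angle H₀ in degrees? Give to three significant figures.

Solar declination: sin δ = sin ε · sin λ_s = sin 23.44° × sin 32.9° = 0.21607, so δ = +12.478°.
Sunrise equation: cos H₀ = −tan φ · tan δ = -10.5646 ≤ −1, so the Sun never sets (polar day) and H₀ = π.

H₀ = 180°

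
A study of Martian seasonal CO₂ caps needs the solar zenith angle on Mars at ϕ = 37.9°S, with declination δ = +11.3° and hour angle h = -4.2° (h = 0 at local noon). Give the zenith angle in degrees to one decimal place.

cos θ_z = sin ϕ sin δ + cos ϕ cos δ cos h = -0.120367 + 0.771709 = 0.651342.
θ_z = arccos(0.651342) = 49.4°.

θ_z = 49.4°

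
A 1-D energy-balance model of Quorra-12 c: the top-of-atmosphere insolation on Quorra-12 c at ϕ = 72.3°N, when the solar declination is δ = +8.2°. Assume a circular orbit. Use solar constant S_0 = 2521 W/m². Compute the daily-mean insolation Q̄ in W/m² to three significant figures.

cos h₀ = −tan(+72.3°) tan(+8.200°) = -0.4515, h₀ = 2.0393 rad.
Bracket: h₀ sin ϕ sin δ + cos ϕ cos δ sin h₀ = 2.0393×0.95266×0.14263 + 0.30403×0.98978×0.89225 = 0.277096 + 0.268498 = 0.545594.
Q̄ = (S_0/π) × [bracket] = (2521/π) × 0.545594 = 437.8 W/m².

Q̄ ≈ 438 W/m²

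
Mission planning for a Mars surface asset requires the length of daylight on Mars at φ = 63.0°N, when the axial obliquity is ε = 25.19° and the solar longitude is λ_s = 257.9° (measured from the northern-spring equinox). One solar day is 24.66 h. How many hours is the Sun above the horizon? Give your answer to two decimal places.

Solar declination: sin δ = sin ε · sin λ_s = sin 25.19° × sin 257.9° = -0.41617, so δ = -24.593°.
cos H₀ = −tan φ · tan δ = −tan(+63.0°) × tan(-24.593°) = 0.8983, so H₀ = 0.4550 rad = 26.07°.
Daylight = 2H₀/(2π) × 24.66 h = (0.4550/π) × 24.66 = 3.57 h.

3.57 h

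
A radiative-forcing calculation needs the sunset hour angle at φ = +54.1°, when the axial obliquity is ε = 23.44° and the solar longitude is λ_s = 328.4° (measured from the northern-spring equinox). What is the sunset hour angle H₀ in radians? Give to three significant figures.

Solar declination: sin δ = sin ε · sin λ_s = sin 23.44° × sin 328.4° = -0.20844, so δ = -12.031°.
cos H₀ = −tan φ · tan δ = −tan(+54.1°) × tan(-12.031°) = 0.2944, so H₀ = 1.2720 rad = 72.88°.

H₀ = 1.27 rad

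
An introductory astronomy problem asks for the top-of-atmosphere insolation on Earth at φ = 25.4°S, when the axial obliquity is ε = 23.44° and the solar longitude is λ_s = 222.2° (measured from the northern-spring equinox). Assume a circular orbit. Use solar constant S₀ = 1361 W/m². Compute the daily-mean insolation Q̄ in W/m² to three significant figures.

Q̄ ≈ 458 W/m²

Solar declination: sin δ = sin ε · sin λ_s = sin 23.44° × sin 222.2° = -0.26720, so δ = -15.498°.
cos H₀ = −tan(-25.4°) tan(-15.498°) = -0.1317, H₀ = 1.7028 rad.
Bracket: H₀ sin φ sin δ + cos φ cos δ sin H₀ = 1.7028×-0.42894×-0.26720 + 0.90334×0.96364×0.99129 = 0.195163 + 0.862913 = 1.058076.
Q̄ = (S₀/π) × [bracket] = (1361/π) × 1.058076 = 458.4 W/m².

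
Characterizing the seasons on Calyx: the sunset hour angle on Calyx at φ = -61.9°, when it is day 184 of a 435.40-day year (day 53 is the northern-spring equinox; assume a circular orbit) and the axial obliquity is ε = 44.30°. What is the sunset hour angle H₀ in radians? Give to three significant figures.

H₀ = 0.00 rad

Solar longitude: λ_s = 360° × (184 − 53)/435.40 = 108.314°.
sin δ = sin 44.30° × sin 108.314° = 0.66304, so δ = +41.532°.
cos H₀ = −tan φ · tan δ = 1.6588 ≥ 1, so the host star never rises (polar night) and H₀ = 0.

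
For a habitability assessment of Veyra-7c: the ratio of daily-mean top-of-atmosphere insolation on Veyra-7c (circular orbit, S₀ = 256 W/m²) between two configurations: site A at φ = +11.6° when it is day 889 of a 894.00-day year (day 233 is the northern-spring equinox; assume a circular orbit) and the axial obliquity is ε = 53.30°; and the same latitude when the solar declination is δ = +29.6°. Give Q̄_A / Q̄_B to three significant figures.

Q̄_A / Q̄_B ≈ 0.356

— Configuration A (φ=+11.6°):
Solar longitude: λ_s = 360° × (889 − 233)/894.00 = 264.161°.
sin δ = sin 53.30° × sin 264.161° = -0.79762, so δ = -52.903°.
cos H₀ = −tan(+11.6°) tan(-52.903°) = 0.2714, H₀ = 1.2959 rad.
Bracket: H₀ sin φ sin δ + cos φ cos δ sin H₀ = 1.2959×0.20108×-0.79762 + 0.97958×0.60317×0.96245 = -0.207843 + 0.568667 = 0.360824.
Q̄ = (S₀/π) × [bracket] = (256/π) × 0.360824 = 29.403 W/m².
— Configuration B (φ=+11.6°):
cos H₀ = −tan(+11.6°) tan(+29.600°) = -0.1166, H₀ = 1.6877 rad.
Bracket: H₀ sin φ sin δ + cos φ cos δ sin H₀ = 1.6877×0.20108×0.49394 + 0.97958×0.86949×0.99318 = 0.167625 + 0.845926 = 1.013551.
Q̄ = (S₀/π) × [bracket] = (256/π) × 1.013551 = 82.592 W/m².
Ratio Q̄_A / Q̄_B = 29.403 / 82.592 = 0.3560.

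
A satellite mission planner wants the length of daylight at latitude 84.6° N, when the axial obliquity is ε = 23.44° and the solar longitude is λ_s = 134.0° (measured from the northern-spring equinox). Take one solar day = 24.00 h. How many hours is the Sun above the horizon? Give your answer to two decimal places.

24.00 h

Solar declination: sin δ = sin ε · sin λ_s = sin 23.44° × sin 134.0° = 0.28615, so δ = +16.627°.
Sunrise equation: cos H₀ = −tan φ · tan δ = -3.1592 ≤ −1, so the Sun never sets (polar day) and H₀ = π.
Daylight = 2H₀/(2π) × 24.00 h = (3.1416/π) × 24.00 = 24.00 h.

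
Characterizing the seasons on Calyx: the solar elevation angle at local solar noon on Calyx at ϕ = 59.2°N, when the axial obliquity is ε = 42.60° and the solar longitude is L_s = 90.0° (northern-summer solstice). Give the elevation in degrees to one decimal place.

73.4°

Solar declination: sin δ = sin ε · sin L_s = sin 42.60° × sin 90.0° = 0.67688, so δ = +42.600°.
At local noon the hour angle is zero, so the zenith angle equals |ϕ − δ| = |+59.2° − (+42.600°)| = 16.600°.
Elevation = 90° − 16.600° = 73.4°.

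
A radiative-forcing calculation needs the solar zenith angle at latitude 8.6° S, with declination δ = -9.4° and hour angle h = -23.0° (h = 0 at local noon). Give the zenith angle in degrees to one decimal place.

θ_z = 22.7°

cos θ_z = sin φ sin δ + cos φ cos δ cos h = 0.024423 + 0.897934 = 0.922357.
θ_z = arccos(0.922357) = 22.7°.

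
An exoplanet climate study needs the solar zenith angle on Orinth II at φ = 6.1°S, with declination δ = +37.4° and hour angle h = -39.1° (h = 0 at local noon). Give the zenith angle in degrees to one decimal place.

θ_z = 56.7°

cos θ_z = sin φ sin δ + cos φ cos δ cos h = -0.064542 + 0.613012 = 0.548470.
θ_z = arccos(0.548470) = 56.7°.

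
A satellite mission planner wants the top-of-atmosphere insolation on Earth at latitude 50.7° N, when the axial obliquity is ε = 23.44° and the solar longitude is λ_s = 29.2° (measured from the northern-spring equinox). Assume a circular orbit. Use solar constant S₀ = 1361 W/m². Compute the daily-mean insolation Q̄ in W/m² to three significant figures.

Q̄ ≈ 379 W/m²

Solar declination: sin δ = sin ε · sin λ_s = sin 23.44° × sin 29.2° = 0.19406, so δ = +11.190°.
cos H₀ = −tan(+50.7°) tan(+11.190°) = -0.2417, H₀ = 1.8149 rad.
Bracket: H₀ sin φ sin δ + cos φ cos δ sin H₀ = 1.8149×0.77384×0.19406 + 0.63338×0.98099×0.97035 = 0.272546 + 0.602917 = 0.875463.
Q̄ = (S₀/π) × [bracket] = (1361/π) × 0.875463 = 379.3 W/m².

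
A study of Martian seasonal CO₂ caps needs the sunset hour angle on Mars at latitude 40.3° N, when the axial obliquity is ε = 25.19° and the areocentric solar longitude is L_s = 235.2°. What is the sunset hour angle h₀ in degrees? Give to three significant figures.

sin δ = sin 25.19° × sin 235.2° = -0.34950, so δ = -20.457°.
cos h₀ = −tan ϕ · tan δ = −tan(+40.3°) × tan(-20.457°) = 0.3163, so h₀ = 1.2489 rad = 71.56°.

h₀ = 71.6°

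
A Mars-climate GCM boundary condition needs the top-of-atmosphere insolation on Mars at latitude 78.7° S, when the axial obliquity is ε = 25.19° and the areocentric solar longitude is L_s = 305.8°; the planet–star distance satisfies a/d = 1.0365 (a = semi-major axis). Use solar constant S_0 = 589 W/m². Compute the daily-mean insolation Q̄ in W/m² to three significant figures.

sin δ = sin 25.19° × sin 305.8° = -0.34521, so δ = -20.194°.
cos h₀ = −tan(-78.7°) tan(-20.194°) = -1.8407 ≤ −1 ⇒ polar day, h₀ = π.
Bracket: h₀ sin ϕ sin δ + cos ϕ cos δ sin h₀ = 3.1416×-0.98061×-0.34521 + 0.19595×0.93853×0.00000 = 1.063483 + 0.000000 = 1.063483.
Inverse-square distance factor (a/d)² = 1.0365² = 1.074332.
Q̄ = (S_0/π) × 1.074332 × [bracket] = (589/π) × 1.074332 × 1.063483 = 214.2 W/m².

Q̄ ≈ 214 W/m²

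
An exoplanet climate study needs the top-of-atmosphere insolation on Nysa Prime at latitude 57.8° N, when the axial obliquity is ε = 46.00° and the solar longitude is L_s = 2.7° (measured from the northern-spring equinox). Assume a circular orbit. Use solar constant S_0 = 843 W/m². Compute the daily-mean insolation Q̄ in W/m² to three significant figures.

Q̄ ≈ 155 W/m²

Solar declination: sin δ = sin ε · sin L_s = sin 46.00° × sin 2.7° = 0.03389, so δ = +1.942°.
cos h₀ = −tan(+57.8°) tan(+1.942°) = -0.0538, h₀ = 1.6247 rad.
Bracket: h₀ sin ϕ sin δ + cos ϕ cos δ sin h₀ = 1.6247×0.84619×0.03389 + 0.53288×0.99943×0.99855 = 0.046592 + 0.531804 = 0.578396.
Q̄ = (S_0/π) × [bracket] = (843/π) × 0.578396 = 155.2 W/m².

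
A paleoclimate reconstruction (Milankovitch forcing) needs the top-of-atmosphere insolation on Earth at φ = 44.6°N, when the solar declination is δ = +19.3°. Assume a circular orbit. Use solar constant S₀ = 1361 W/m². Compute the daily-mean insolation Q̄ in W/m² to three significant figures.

cos H₀ = −tan(+44.6°) tan(+19.300°) = -0.3453, H₀ = 1.9234 rad.
Bracket: H₀ sin φ sin δ + cos φ cos δ sin H₀ = 1.9234×0.70215×0.33051 + 0.71203×0.94380×0.93848 = 0.446359 + 0.630672 = 1.077031.
Q̄ = (S₀/π) × [bracket] = (1361/π) × 1.077031 = 466.6 W/m².

Q̄ ≈ 467 W/m²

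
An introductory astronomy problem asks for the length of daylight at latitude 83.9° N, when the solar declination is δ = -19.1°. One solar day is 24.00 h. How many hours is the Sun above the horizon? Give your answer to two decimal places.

cos H₀ = −tan φ · tan δ = 3.2402 ≥ 1, so the Sun never rises (polar night) and H₀ = 0.
Daylight = 2H₀/(2π) × 24.00 h = (0.0000/π) × 24.00 = 0.00 h.

0.00 h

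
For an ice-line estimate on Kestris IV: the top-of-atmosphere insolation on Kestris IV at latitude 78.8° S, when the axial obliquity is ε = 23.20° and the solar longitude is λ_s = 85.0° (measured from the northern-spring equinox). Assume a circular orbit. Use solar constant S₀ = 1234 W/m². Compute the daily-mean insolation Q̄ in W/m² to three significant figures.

Q̄ ≈ 0.00 W/m²

Solar declination: sin δ = sin ε · sin λ_s = sin 23.20° × sin 85.0° = 0.39244, so δ = +23.107°.
cos H₀ = −tan(-78.8°) tan(+23.107°) = 2.1549 ≥ 1 ⇒ polar night, H₀ = 0 and Q̄ = 0.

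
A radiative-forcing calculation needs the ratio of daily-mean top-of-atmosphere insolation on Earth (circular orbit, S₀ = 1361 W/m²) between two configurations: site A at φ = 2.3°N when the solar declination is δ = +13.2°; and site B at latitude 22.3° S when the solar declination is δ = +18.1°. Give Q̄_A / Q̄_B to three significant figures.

— Configuration A (φ=+2.3°):
cos H₀ = −tan(+2.3°) tan(+13.200°) = -0.0094, H₀ = 1.5802 rad.
Bracket: H₀ sin φ sin δ + cos φ cos δ sin H₀ = 1.5802×0.04013×0.22835 + 0.99919×0.97358×0.99996 = 0.014480 + 0.972752 = 0.987232.
Q̄ = (S₀/π) × [bracket] = (1361/π) × 0.987232 = 427.69 W/m².
— Configuration B (φ=-22.3°):
cos H₀ = −tan(-22.3°) tan(+18.100°) = 0.1341, H₀ = 1.4363 rad.
Bracket: H₀ sin φ sin δ + cos φ cos δ sin H₀ = 1.4363×-0.37946×0.31068 + 0.92521×0.95052×0.99097 = -0.169326 + 0.871489 = 0.702163.
Q̄ = (S₀/π) × [bracket] = (1361/π) × 0.702163 = 304.19 W/m².
Ratio Q̄_A / Q̄_B = 427.69 / 304.19 = 1.406.

Q̄_A / Q̄_B ≈ 1.41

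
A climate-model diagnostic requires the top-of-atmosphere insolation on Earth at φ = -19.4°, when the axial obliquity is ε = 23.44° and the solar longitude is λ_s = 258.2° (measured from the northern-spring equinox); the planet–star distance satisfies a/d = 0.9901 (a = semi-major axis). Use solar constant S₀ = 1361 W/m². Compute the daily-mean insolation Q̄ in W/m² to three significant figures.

Solar declination: sin δ = sin ε · sin λ_s = sin 23.44° × sin 258.2° = -0.38938, so δ = -22.916°.
cos H₀ = −tan(-19.4°) tan(-22.916°) = -0.1489, H₀ = 1.7202 rad.
Bracket: H₀ sin φ sin δ + cos φ cos δ sin H₀ = 1.7202×-0.33216×-0.38938 + 0.94322×0.92108×0.98886 = 0.222485 + 0.859103 = 1.081588.
Inverse-square distance factor (a/d)² = 0.9901² = 0.980298.
Q̄ = (S₀/π) × 0.980298 × [bracket] = (1361/π) × 0.980298 × 1.081588 = 459.3 W/m².

Q̄ ≈ 459 W/m²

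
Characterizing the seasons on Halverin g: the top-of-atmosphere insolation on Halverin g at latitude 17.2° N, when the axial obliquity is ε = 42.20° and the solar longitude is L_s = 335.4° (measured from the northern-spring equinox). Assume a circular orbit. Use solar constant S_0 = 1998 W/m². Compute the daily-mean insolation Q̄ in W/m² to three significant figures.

Q̄ ≈ 503 W/m²

Solar declination: sin δ = sin ε · sin L_s = sin 42.20° × sin 335.4° = -0.27962, so δ = -16.238°.
cos h₀ = −tan(+17.2°) tan(-16.238°) = 0.0902, h₀ = 1.4805 rad.
Bracket: h₀ sin ϕ sin δ + cos ϕ cos δ sin h₀ = 1.4805×0.29571×-0.27962 + 0.95528×0.96011×0.99593 = -0.122417 + 0.913441 = 0.791024.
Q̄ = (S_0/π) × [bracket] = (1998/π) × 0.791024 = 503.1 W/m².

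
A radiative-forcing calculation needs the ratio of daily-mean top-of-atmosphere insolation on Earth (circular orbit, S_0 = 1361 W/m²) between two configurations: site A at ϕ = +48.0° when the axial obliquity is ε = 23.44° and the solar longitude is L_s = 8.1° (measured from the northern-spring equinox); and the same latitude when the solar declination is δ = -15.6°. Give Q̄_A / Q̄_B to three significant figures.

Q̄_A / Q̄_B ≈ 2.03

— Configuration A (ϕ=+48.0°):
Solar declination: sin δ = sin ε · sin L_s = sin 23.44° × sin 8.1° = 0.05605, so δ = +3.213°.
cos h₀ = −tan(+48.0°) tan(+3.213°) = -0.0623, h₀ = 1.6332 rad.
Bracket: h₀ sin ϕ sin δ + cos ϕ cos δ sin h₀ = 1.6332×0.74314×0.05605 + 0.66913×0.99843×0.99805 = 0.068028 + 0.666777 = 0.734805.
Q̄ = (S_0/π) × [bracket] = (1361/π) × 0.734805 = 318.33 W/m².
— Configuration B (ϕ=+48.0°):
cos h₀ = −tan(+48.0°) tan(-15.600°) = 0.3101, h₀ = 1.2555 rad.
Bracket: h₀ sin ϕ sin δ + cos ϕ cos δ sin h₀ = 1.2555×0.74314×-0.26892 + 0.66913×0.96316×0.95071 = -0.250906 + 0.612713 = 0.361807.
Q̄ = (S_0/π) × [bracket] = (1361/π) × 0.361807 = 156.74 W/m².
Ratio Q̄_A / Q̄_B = 318.33 / 156.74 = 2.031.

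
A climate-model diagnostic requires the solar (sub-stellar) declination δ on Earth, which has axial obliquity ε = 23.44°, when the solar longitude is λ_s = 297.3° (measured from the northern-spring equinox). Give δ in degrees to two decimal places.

sin δ = sin ε · sin λ_s = sin 23.44° × sin 297.3° = -0.353482.
δ = arcsin(-0.353482) = -20.70°.

δ = -20.70°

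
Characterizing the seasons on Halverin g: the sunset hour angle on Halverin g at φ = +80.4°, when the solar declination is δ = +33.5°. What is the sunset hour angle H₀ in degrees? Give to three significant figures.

Sunrise equation: cos H₀ = −tan φ · tan δ = -3.9133 ≤ −1, so the host star never sets (polar day) and H₀ = π.

H₀ = 180°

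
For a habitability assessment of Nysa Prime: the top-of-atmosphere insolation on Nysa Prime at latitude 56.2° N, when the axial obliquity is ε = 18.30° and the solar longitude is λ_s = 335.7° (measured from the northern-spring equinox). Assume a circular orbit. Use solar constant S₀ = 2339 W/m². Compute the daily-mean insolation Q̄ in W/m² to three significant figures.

Solar declination: sin δ = sin ε · sin λ_s = sin 18.30° × sin 335.7° = -0.12921, so δ = -7.424°.
cos H₀ = −tan(+56.2°) tan(-7.424°) = 0.1946, H₀ = 1.3749 rad.
Bracket: H₀ sin φ sin δ + cos φ cos δ sin H₀ = 1.3749×0.83098×-0.12921 + 0.55630×0.99162×0.98087 = -0.147624 + 0.541085 = 0.393461.
Q̄ = (S₀/π) × [bracket] = (2339/π) × 0.393461 = 292.9 W/m².

Q̄ ≈ 293 W/m²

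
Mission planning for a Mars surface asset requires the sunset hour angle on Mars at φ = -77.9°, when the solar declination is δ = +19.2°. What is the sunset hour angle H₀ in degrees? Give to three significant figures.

H₀ = 0.00°

cos H₀ = −tan φ · tan δ = 1.6244 ≥ 1, so the Sun never rises (polar night) and H₀ = 0.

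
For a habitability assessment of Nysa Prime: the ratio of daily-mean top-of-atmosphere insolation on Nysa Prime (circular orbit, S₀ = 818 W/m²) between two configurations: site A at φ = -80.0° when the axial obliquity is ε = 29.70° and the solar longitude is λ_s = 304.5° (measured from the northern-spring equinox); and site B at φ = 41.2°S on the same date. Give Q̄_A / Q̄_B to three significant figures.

— Configuration A (φ=-80.0°):
Solar declination: sin δ = sin ε · sin λ_s = sin 29.70° × sin 304.5° = -0.40832, so δ = -24.099°.
cos H₀ = −tan(-80.0°) tan(-24.099°) = -2.5368 ≤ −1 ⇒ polar day, H₀ = π.
Bracket: H₀ sin φ sin δ + cos φ cos δ sin H₀ = 3.1416×-0.98481×-0.40832 + 0.17365×0.91284×0.00000 = 1.263293 + 0.000000 = 1.263293.
Q̄ = (S₀/π) × [bracket] = (818/π) × 1.263293 = 328.93 W/m².
— Configuration B (φ=-41.2°):
cos H₀ = −tan(-41.2°) tan(-24.099°) = -0.3916, H₀ = 1.9732 rad.
Bracket: H₀ sin φ sin δ + cos φ cos δ sin H₀ = 1.9732×-0.65869×-0.40832 + 0.75241×0.91284×0.92014 = 0.530705 + 0.631980 = 1.162685.
Q̄ = (S₀/π) × [bracket] = (818/π) × 1.162685 = 302.74 W/m².
Ratio Q̄_A / Q̄_B = 328.93 / 302.74 = 1.087.

Q̄_A / Q̄_B ≈ 1.09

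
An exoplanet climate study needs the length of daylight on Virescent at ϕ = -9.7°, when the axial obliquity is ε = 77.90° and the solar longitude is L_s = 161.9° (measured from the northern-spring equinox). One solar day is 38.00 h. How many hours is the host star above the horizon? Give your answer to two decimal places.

18.34 h

Solar declination: sin δ = sin ε · sin L_s = sin 77.90° × sin 161.9° = 0.30377, so δ = +17.684°.
cos h₀ = −tan ϕ · tan δ = −tan(-9.7°) × tan(+17.684°) = 0.0545, so h₀ = 1.5163 rad = 86.88°.
Daylight = 2h₀/(2π) × 38.00 h = (1.5163/π) × 38.00 = 18.34 h.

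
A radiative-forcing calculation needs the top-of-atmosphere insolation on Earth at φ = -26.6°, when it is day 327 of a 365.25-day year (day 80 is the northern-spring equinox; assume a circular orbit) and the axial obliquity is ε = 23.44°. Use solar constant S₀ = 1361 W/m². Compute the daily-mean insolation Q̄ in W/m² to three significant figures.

Q̄ ≈ 477 W/m²

Solar longitude: λ_s = 360° × (327 − 80)/365.25 = 243.450°.
sin δ = sin 23.44° × sin 243.450° = -0.35584, so δ = -20.845°.
cos H₀ = −tan(-26.6°) tan(-20.845°) = -0.1907, H₀ = 1.7626 rad.
Bracket: H₀ sin φ sin δ + cos φ cos δ sin H₀ = 1.7626×-0.44776×-0.35584 + 0.89415×0.93455×0.98165 = 0.280837 + 0.820294 = 1.101131.
Q̄ = (S₀/π) × [bracket] = (1361/π) × 1.101131 = 477.0 W/m².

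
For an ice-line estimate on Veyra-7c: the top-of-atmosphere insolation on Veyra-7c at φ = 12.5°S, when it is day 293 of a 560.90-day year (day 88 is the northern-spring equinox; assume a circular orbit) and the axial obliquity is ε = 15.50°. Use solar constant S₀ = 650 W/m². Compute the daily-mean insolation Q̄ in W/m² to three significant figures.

Q̄ ≈ 184 W/m²

Solar longitude: λ_s = 360° × (293 − 88)/560.90 = 131.574°.
sin δ = sin 15.50° × sin 131.574° = 0.19992, so δ = +11.532°.
cos H₀ = −tan(-12.5°) tan(+11.532°) = 0.0452, H₀ = 1.5255 rad.
Bracket: H₀ sin φ sin δ + cos φ cos δ sin H₀ = 1.5255×-0.21644×0.19992 + 0.97630×0.97981×0.99898 = -0.066009 + 0.955613 = 0.889604.
Q̄ = (S₀/π) × [bracket] = (650/π) × 0.889604 = 184.1 W/m².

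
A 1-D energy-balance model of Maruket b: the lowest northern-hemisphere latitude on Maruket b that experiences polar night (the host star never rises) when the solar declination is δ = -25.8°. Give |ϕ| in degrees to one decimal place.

Polar night requires cos h₀ = −tan ϕ tan δ ≥ 1, i.e. tan ϕ tan δ ≤ −1.
The boundary is |tan ϕ| · |tan δ| = 1, so |ϕ| = 90° − |δ| = 90° − 25.8° = 64.2° in the northern hemisphere.

|ϕ| = 64.2°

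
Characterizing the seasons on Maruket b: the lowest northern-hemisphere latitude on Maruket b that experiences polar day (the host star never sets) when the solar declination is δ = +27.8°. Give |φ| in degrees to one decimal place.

|φ| = 62.2°

Polar day requires cos H₀ = −tan φ tan δ ≤ −1, i.e. tan φ tan δ ≥ 1.
The boundary is |tan φ| · |tan δ| = 1, so |φ| = 90° − |δ| = 90° − 27.8° = 62.2° in the northern hemisphere.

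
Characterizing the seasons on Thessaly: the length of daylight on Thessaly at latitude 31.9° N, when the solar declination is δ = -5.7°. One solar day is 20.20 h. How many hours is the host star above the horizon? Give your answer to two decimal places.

cos h₀ = −tan ϕ · tan δ = −tan(+31.9°) × tan(-5.700°) = 0.0621, so h₀ = 1.5086 rad = 86.44°.
Daylight = 2h₀/(2π) × 20.20 h = (1.5086/π) × 20.20 = 9.70 h.

9.70 h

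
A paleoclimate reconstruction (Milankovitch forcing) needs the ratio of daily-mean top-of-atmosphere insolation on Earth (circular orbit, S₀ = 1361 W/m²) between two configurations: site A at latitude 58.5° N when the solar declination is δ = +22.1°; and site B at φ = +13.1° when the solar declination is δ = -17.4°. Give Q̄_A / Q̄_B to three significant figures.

— Configuration A (φ=+58.5°):
cos H₀ = −tan(+58.5°) tan(+22.100°) = -0.6626, H₀ = 2.2951 rad.
Bracket: H₀ sin φ sin δ + cos φ cos δ sin H₀ = 2.2951×0.85264×0.37622 + 0.52250×0.92653×0.74895 = 0.736223 + 0.362576 = 1.098799.
Q̄ = (S₀/π) × [bracket] = (1361/π) × 1.098799 = 476.02 W/m².
— Configuration B (φ=+13.1°):
cos H₀ = −tan(+13.1°) tan(-17.400°) = 0.0729, H₀ = 1.4978 rad.
Bracket: H₀ sin φ sin δ + cos φ cos δ sin H₀ = 1.4978×0.22665×-0.29904 + 0.97398×0.95424×0.99734 = -0.101517 + 0.926938 = 0.825421.
Q̄ = (S₀/π) × [bracket] = (1361/π) × 0.825421 = 357.59 W/m².
Ratio Q̄_A / Q̄_B = 476.02 / 357.59 = 1.331.

Q̄_A / Q̄_B ≈ 1.33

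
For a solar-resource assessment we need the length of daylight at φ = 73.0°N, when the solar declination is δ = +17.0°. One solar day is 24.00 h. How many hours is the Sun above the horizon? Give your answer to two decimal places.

24.00 h

Sunrise equation: cos H₀ = −tan φ · tan δ = -1.0000 ≤ −1, so the Sun never sets (polar day) and H₀ = π.
Daylight = 2H₀/(2π) × 24.00 h = (3.1416/π) × 24.00 = 24.00 h.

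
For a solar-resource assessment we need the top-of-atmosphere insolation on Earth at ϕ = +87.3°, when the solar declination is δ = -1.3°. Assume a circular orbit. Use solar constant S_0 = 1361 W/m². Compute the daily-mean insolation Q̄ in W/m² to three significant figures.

Q̄ ≈ 7.39 W/m²

cos h₀ = −tan(+87.3°) tan(-1.300°) = 0.4812, h₀ = 1.0688 rad.
Bracket: h₀ sin ϕ sin δ + cos ϕ cos δ sin h₀ = 1.0688×0.99889×-0.02269 + 0.04711×0.99974×0.87661 = -0.024224 + 0.041286 = 0.017062.
Q̄ = (S_0/π) × [bracket] = (1361/π) × 0.017062 = 7.392 W/m².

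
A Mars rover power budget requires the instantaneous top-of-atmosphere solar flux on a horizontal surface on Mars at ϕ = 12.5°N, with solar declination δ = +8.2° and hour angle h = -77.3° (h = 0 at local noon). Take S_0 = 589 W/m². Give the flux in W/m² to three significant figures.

cos θ_z = sin ϕ sin δ + cos ϕ cos δ cos h = 0.030871 + 0.212441 = 0.243312.
Flux = S_0 · cos θ_z = 589 × 0.243312 = 143.3 W/m².

143 W/m²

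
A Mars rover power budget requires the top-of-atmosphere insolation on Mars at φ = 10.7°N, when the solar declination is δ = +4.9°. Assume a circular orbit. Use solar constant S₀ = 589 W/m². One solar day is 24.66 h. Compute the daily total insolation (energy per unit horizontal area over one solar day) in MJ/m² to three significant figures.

16.7 MJ/m²

cos H₀ = −tan(+10.7°) tan(+4.900°) = -0.0162, H₀ = 1.5870 rad.
Bracket: H₀ sin φ sin δ + cos φ cos δ sin H₀ = 1.5870×0.18567×0.08542 + 0.98261×0.99635×0.99987 = 0.025170 + 0.978896 = 1.004066.
Q̄ = (S₀/π) × [bracket] = (589/π) × 1.004066 = 188.25 W/m².
Daily total = Q̄ × 24.66 h × 3600 s/h = 188.25 × 24.66 × 3600 / 10⁶ = 16.71 MJ/m².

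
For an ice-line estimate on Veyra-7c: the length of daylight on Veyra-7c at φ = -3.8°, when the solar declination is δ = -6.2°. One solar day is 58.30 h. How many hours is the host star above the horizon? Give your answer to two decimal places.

29.28 h

cos H₀ = −tan φ · tan δ = −tan(-3.8°) × tan(-6.200°) = -0.0072, so H₀ = 1.5780 rad = 90.41°.
Daylight = 2H₀/(2π) × 58.30 h = (1.5780/π) × 58.30 = 29.28 h.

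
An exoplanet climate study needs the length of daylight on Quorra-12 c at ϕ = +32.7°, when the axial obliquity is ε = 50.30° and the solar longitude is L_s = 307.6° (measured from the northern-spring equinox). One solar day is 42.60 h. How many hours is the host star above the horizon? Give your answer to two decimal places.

14.30 h

Solar declination: sin δ = sin ε · sin L_s = sin 50.30° × sin 307.6° = -0.60959, so δ = -37.560°.
cos h₀ = −tan ϕ · tan δ = −tan(+32.7°) × tan(-37.560°) = 0.4937, so h₀ = 1.0545 rad = 60.42°.
Daylight = 2h₀/(2π) × 42.60 h = (1.0545/π) × 42.60 = 14.30 h.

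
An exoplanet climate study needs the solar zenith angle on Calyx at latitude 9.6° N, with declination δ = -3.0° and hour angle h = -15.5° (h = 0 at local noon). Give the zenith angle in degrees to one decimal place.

cos θ_z = sin φ sin δ + cos φ cos δ cos h = -0.008728 + 0.948834 = 0.940106.
θ_z = arccos(0.940106) = 19.9°.

θ_z = 19.9°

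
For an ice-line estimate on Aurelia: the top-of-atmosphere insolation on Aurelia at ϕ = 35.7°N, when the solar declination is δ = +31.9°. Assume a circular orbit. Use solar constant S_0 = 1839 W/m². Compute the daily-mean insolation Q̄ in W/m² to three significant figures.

Q̄ ≈ 728 W/m²

cos h₀ = −tan(+35.7°) tan(+31.900°) = -0.4473, h₀ = 2.0345 rad.
Bracket: h₀ sin ϕ sin δ + cos ϕ cos δ sin h₀ = 2.0345×0.58354×0.52844 + 0.81208×0.84897×0.89440 = 0.627370 + 0.616628 = 1.243998.
Q̄ = (S_0/π) × [bracket] = (1839/π) × 1.243998 = 728.2 W/m².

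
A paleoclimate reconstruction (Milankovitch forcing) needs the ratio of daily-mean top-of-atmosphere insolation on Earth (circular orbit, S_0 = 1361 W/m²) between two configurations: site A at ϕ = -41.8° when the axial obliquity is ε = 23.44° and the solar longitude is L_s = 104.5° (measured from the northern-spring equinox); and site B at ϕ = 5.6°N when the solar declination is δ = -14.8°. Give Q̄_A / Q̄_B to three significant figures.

— Configuration A (ϕ=-41.8°):
Solar declination: sin δ = sin ε · sin L_s = sin 23.44° × sin 104.5° = 0.38512, so δ = +22.651°.
cos h₀ = −tan(-41.8°) tan(+22.651°) = 0.3731, h₀ = 1.1884 rad.
Bracket: h₀ sin ϕ sin δ + cos ϕ cos δ sin h₀ = 1.1884×-0.66653×0.38512 + 0.74548×0.92287×0.92779 = -0.305055 + 0.638302 = 0.333247.
Q̄ = (S_0/π) × [bracket] = (1361/π) × 0.333247 = 144.37 W/m².
— Configuration B (ϕ=+5.6°):
cos h₀ = −tan(+5.6°) tan(-14.800°) = 0.0259, h₀ = 1.5449 rad.
Bracket: h₀ sin ϕ sin δ + cos ϕ cos δ sin h₀ = 1.5449×0.09758×-0.25545 + 0.99523×0.96682×0.99966 = -0.038509 + 0.961881 = 0.923372.
Q̄ = (S_0/π) × [bracket] = (1361/π) × 0.923372 = 400.02 W/m².
Ratio Q̄_A / Q̄_B = 144.37 / 400.02 = 0.3609.

Q̄_A / Q̄_B ≈ 0.361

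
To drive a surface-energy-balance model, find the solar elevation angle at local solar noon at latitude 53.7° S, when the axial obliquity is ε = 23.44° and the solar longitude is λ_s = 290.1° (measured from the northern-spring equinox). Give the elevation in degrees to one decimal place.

Solar declination: sin δ = sin ε · sin λ_s = sin 23.44° × sin 290.1° = -0.37356, so δ = -21.935°.
At local noon the hour angle is zero, so the zenith angle equals |φ − δ| = |-53.7° − (-21.935°)| = 31.765°.
Elevation = 90° − 31.765° = 58.2°.

58.2°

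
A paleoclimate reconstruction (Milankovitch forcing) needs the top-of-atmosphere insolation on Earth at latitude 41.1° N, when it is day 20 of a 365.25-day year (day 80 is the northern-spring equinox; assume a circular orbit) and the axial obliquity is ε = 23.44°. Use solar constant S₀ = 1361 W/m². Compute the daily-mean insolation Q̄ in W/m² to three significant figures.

Solar longitude: λ_s = 360° × (20 − 80)/365.25 = -59.138°, i.e. -59.138° + 360° = 300.862°.
sin δ = sin 23.44° × sin 300.862° = -0.34146, so δ = -19.966°.
cos H₀ = −tan(+41.1°) tan(-19.966°) = 0.3169, H₀ = 1.2483 rad.
Bracket: H₀ sin φ sin δ + cos φ cos δ sin H₀ = 1.2483×0.65738×-0.34146 + 0.75356×0.93990×0.94845 = -0.280205 + 0.671760 = 0.391555.
Q̄ = (S₀/π) × [bracket] = (1361/π) × 0.391555 = 169.6 W/m².

Q̄ ≈ 170 W/m²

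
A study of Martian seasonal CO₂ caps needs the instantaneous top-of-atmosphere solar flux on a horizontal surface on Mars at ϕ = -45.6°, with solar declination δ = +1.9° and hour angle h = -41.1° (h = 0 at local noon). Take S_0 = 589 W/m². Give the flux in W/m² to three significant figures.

cos θ_z = sin ϕ sin δ + cos ϕ cos δ cos h = -0.023688 + 0.526951 = 0.503263.
Flux = S_0 · cos θ_z = 589 × 0.503263 = 296.4 W/m².

296 W/m²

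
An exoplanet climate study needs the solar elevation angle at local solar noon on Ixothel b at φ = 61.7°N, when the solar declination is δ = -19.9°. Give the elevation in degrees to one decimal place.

8.4°

At local noon the hour angle is zero, so the zenith angle equals |φ − δ| = |+61.7° − (-19.900°)| = 81.600°.
Elevation = 90° − 81.600° = 8.4°.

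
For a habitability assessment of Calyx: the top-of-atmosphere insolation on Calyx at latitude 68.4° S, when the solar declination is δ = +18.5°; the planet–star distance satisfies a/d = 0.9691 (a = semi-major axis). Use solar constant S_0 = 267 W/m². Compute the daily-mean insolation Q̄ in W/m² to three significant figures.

cos h₀ = −tan(-68.4°) tan(+18.500°) = 0.8451, h₀ = 0.5641 rad.
Bracket: h₀ sin ϕ sin δ + cos ϕ cos δ sin h₀ = 0.5641×-0.92978×0.31730 + 0.36812×0.94832×0.53462 = -0.166420 + 0.186633 = 0.020213.
Inverse-square distance factor (a/d)² = 0.9691² = 0.939155.
Q̄ = (S_0/π) × 0.939155 × [bracket] = (267/π) × 0.939155 × 0.020213 = 1.613 W/m².

Q̄ ≈ 1.61 W/m²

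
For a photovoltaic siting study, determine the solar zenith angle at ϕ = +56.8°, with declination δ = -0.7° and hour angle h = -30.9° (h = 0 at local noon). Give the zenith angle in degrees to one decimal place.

θ_z = 62.6°

cos θ_z = sin ϕ sin δ + cos ϕ cos δ cos h = -0.010223 + 0.469810 = 0.459587.
θ_z = arccos(0.459587) = 62.6°.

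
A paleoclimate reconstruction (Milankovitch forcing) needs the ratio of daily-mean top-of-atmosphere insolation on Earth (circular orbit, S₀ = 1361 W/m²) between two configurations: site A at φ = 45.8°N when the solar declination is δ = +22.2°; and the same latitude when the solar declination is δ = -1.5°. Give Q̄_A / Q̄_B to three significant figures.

— Configuration A (φ=+45.8°):
cos H₀ = −tan(+45.8°) tan(+22.200°) = -0.4197, H₀ = 2.0039 rad.
Bracket: H₀ sin φ sin δ + cos φ cos δ sin H₀ = 2.0039×0.71691×0.37784 + 0.69717×0.92587×0.90769 = 0.542811 + 0.585904 = 1.128715.
Q̄ = (S₀/π) × [bracket] = (1361/π) × 1.128715 = 488.98 W/m².
— Configuration B (φ=+45.8°):
cos H₀ = −tan(+45.8°) tan(-1.500°) = 0.0269, H₀ = 1.5439 rad.
Bracket: H₀ sin φ sin δ + cos φ cos δ sin H₀ = 1.5439×0.71691×-0.02618 + 0.69717×0.99966×0.99964 = -0.028977 + 0.696682 = 0.667705.
Q̄ = (S₀/π) × [bracket] = (1361/π) × 0.667705 = 289.26 W/m².
Ratio Q̄_A / Q̄_B = 488.98 / 289.26 = 1.690.

Q̄_A / Q̄_B ≈ 1.69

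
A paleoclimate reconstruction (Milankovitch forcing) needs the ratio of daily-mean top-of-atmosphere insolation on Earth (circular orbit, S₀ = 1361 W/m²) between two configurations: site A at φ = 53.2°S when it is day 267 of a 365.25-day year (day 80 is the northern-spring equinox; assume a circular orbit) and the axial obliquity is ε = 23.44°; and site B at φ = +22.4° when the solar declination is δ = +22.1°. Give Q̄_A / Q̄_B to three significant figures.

Q̄_A / Q̄_B ≈ 0.582

— Configuration A (φ=-53.2°):
Solar longitude: λ_s = 360° × (267 − 80)/365.25 = 184.312°.
sin δ = sin 23.44° × sin 184.312° = -0.02991, so δ = -1.714°.
cos H₀ = −tan(-53.2°) tan(-1.714°) = -0.0400, H₀ = 1.6108 rad.
Bracket: H₀ sin φ sin δ + cos φ cos δ sin H₀ = 1.6108×-0.80073×-0.02991 + 0.59902×0.99955×0.99920 = 0.038578 + 0.598271 = 0.636849.
Q̄ = (S₀/π) × [bracket] = (1361/π) × 0.636849 = 275.90 W/m².
— Configuration B (φ=+22.4°):
cos H₀ = −tan(+22.4°) tan(+22.100°) = -0.1674, H₀ = 1.7390 rad.
Bracket: H₀ sin φ sin δ + cos φ cos δ sin H₀ = 1.7390×0.38107×0.37622 + 0.92455×0.92653×0.98590 = 0.249314 + 0.844545 = 1.093859.
Q̄ = (S₀/π) × [bracket] = (1361/π) × 1.093859 = 473.88 W/m².
Ratio Q̄_A / Q̄_B = 275.90 / 473.88 = 0.5822.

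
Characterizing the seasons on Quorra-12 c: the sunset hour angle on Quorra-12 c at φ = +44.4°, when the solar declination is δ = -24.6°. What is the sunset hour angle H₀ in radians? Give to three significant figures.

H₀ = 1.11 rad

cos H₀ = −tan φ · tan δ = −tan(+44.4°) × tan(-24.600°) = 0.4483, so H₀ = 1.1059 rad = 63.36°.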